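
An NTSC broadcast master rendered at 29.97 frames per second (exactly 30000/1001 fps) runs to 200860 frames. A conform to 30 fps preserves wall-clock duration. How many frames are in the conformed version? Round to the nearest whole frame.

Frames at target rate = 200860 × (30) / (30000/1001) = 10053043/50 ≈ 201060.860.
Nearest whole frame: 201061.

201061 frames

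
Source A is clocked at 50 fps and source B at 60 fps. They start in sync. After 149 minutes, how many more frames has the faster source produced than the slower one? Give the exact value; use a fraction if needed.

149 min = 8940 s.
A emits 50 × 8940 = 447000 frames; B emits 60 × 8940 = 536400.
Difference = 89400 frames; B is ahead of A.

89400 frames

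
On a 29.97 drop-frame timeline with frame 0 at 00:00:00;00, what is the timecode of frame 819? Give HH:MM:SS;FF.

Each 10-minute DF block holds 10 × 60 × 30 − 9 × 2 = 17982 frames. 819 ÷ 17982 → 0 full blocks, remainder 819.
Within the partial block the first minute is 1800 frames and each further minute 1798, so 0 further minute boundaries passed. Total skipped labels = 18 × 0 + 2 × 0 = 0.
Non-drop label index = 819 + 0 = 819; at 30 labels/s that is 00:00:27:09, i.e. DF 00:00:27;09.

00:00:27;09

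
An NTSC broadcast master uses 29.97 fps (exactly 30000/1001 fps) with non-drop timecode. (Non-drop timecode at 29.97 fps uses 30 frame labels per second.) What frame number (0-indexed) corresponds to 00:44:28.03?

frame 80043

Total seconds to the label: (0 × 3600 + 44 × 60 + 28) = 2668.
Frame index = 2668 × 30 + 3 = 80043.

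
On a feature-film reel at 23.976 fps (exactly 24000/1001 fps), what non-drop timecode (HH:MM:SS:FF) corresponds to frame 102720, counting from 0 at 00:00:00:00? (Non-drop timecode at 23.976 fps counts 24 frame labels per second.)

102720 ÷ 24 = 4280 full seconds, remainder 0 frames.
4280 s = 1 h 11 min 20 s.
Timecode: 01:11:20:00.

01:11:20:00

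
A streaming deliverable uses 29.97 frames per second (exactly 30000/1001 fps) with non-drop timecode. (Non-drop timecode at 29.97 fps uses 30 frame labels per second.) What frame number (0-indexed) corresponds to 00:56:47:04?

frame 102214

Total seconds to the label: (0 × 3600 + 56 × 60 + 47) = 3407.
Frame index = 3407 × 30 + 4 = 102214.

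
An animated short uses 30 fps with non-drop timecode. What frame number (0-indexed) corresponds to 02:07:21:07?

Total seconds to the label: (2 × 3600 + 7 × 60 + 21) = 7641.
Frame index = 7641 × 30 + 7 = 229237.

frame 229237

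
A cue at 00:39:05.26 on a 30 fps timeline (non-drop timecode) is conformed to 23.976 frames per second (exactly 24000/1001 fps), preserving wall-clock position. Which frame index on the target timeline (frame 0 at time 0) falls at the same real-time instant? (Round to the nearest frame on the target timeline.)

frame 56245

Source frame index: (0×3600 + 39×60 + 5) × 30 + 26 = 70376.
Real time: 70376 / (30) = 35188/15 s.
Target frame: (35188/15) × (24000/1001) = 56300800/1001 ≈ 56244.555 → 56245.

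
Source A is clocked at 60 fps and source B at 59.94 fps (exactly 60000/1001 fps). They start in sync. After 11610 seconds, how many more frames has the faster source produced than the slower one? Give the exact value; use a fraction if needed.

A emits 60 × 11610 = 696600 frames; B emits 60000/1001 × 11610 = 696600000/1001.
Difference = 696600/1001 frames (≈ 695.9041); B is behind A.

696600/1001 frames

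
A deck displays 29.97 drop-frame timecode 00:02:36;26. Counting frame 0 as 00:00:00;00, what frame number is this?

4702

Complete 10-minute blocks: 0, each 17982 frames → 0.
Remaining 2 whole minutes in the current block: 1800 + 1 × 1798 = 3598 frames.
Within the current minute: 36 × 30 + 26 − 2 = 1104 (labels ;00/;01 skipped at this minute). Total = 0 + 3598 + 1104 = 4702.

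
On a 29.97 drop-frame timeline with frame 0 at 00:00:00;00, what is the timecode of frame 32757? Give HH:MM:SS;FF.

Ten DF minutes hold 17982 frames, so frame 32757 lies in block 1 (frames 17982–35963) with 14775 frames into that block.
The block's first minute is 1800 frames and the rest 1798 each; 14775 frames reaches minute 8, so 1 × 18 + 8 × 2 = 34 labels have been skipped so far.
Adding those back, label number 32757 + 34 = 32791 at 30 labels/s is 1093 s + 1 f = 0 h 18 min 13 s frame 1, i.e. 00:18:13;01.

00:18:13;01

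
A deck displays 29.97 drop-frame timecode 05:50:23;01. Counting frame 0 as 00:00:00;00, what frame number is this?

Complete 10-minute blocks: 35, each 17982 frames → 629370.
Remaining 0 whole minutes in the current block: 0 frames.
Within the current minute: 23 × 30 + 1 = 691. Total = 629370 + 0 + 691 = 630061.

630061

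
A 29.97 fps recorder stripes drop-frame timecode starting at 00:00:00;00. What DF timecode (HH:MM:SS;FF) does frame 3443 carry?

00:01:54;25

Each 10-minute DF block holds 10 × 60 × 30 − 9 × 2 = 17982 frames. 3443 ÷ 17982 → 0 full blocks, remainder 3443.
Within the partial block the first minute is 1800 frames and each further minute 1798, so 1 further minute boundary passed. Total skipped labels = 18 × 0 + 2 × 1 = 2.
Non-drop label index = 3443 + 2 = 3445; at 30 labels/s that is 00:01:54:25, i.e. DF 00:01:54;25.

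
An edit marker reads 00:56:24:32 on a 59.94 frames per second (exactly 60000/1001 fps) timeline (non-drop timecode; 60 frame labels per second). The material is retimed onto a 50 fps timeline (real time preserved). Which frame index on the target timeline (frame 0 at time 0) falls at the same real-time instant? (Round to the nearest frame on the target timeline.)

frame 169396

Source frame index: (0×3600 + 56×60 + 24) × 60 + 32 = 203072.
Real time: 203072 / (60000/1001) = 6352346/1875 s.
Target frame: (6352346/1875) × (50) = 12704692/75 ≈ 169395.893 → 169396.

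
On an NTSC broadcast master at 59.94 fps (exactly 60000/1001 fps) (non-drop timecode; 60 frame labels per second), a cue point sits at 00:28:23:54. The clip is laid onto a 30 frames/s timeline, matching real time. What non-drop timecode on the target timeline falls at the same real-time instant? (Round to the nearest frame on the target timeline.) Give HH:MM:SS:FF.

Source frame index: (0×3600 + 28×60 + 23) × 60 + 54 = 102234.
Real time: 102234 / (60000/1001) = 17056039/10000 s.
Target frame: (17056039/10000) × (30) = 51168117/1000 ≈ 51168.117 → 51168.
At 30 labels/s: frame 51168 → 00:28:25:18.

00:28:25:18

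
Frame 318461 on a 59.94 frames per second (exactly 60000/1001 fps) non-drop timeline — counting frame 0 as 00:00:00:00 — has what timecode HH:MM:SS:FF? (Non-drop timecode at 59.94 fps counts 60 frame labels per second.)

01:28:27:41

318461 ÷ 60 = 5307 full seconds, remainder 41 frames.
5307 s = 1 h 28 min 27 s.
Timecode: 01:28:27:41.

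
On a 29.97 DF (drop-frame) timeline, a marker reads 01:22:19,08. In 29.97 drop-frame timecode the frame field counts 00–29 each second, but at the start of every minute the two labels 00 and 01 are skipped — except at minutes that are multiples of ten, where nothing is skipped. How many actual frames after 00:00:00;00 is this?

As if non-drop at 30 labels/s: (1 × 3600 + 22 × 60 + 19) × 30 + 8 = 148178.
Minute boundaries passed: 82; those not divisible by 10: 82 − 8 = 74; dropped labels = 2 × 74 = 148.
Actual frame index = 148178 − 148 = 148030.

148030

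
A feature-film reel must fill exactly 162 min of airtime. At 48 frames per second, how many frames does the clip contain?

466560 frames

162 min = 9720 s.
Frames = 9720 × 48 = 466560.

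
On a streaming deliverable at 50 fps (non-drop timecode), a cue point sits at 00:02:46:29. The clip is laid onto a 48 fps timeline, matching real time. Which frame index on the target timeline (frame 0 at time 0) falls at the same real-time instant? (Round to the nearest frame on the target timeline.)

frame 7996

Source frame index: (0×3600 + 2×60 + 46) × 50 + 29 = 8329.
Real time: 8329 / (50) = 8329/50 s.
Target frame: (8329/50) × (48) = 199896/25 ≈ 7995.840 → 7996.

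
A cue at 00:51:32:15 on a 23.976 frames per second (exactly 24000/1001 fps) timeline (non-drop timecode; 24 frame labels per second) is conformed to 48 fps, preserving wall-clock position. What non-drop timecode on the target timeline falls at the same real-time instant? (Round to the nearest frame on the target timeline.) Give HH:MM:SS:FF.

00:51:35:34

Source frame index: (0×3600 + 51×60 + 32) × 24 + 15 = 74223.
Real time: 74223 / (24000/1001) = 24765741/8000 s.
Target frame: (24765741/8000) × (48) = 74297223/500 ≈ 148594.446 → 148594.
At 48 labels/s: frame 148594 → 00:51:35:34.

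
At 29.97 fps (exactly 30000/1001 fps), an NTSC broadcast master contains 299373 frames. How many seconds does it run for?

Running time = 299373 / (30000/1001) = 9989.0791 s.

9989.0791 seconds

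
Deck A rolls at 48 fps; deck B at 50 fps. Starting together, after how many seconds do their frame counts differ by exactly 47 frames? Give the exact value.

23.5 seconds

The gap grows by |50 − 48| = 2 frames per second.
Time for a 47-frame gap: 47 ÷ (2) = 23.5 s.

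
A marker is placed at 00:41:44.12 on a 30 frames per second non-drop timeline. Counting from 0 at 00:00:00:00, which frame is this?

Total seconds to the label: (0 × 3600 + 41 × 60 + 44) = 2504.
Frame index = 2504 × 30 + 12 = 75132.

75132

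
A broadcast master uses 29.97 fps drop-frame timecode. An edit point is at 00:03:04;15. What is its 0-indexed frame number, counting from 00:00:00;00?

5529

As if non-drop at 30 labels/s: (0 × 3600 + 3 × 60 + 4) × 30 + 15 = 5535.
Minute boundaries passed: 3; those not divisible by 10: 3 − 0 = 3; dropped labels = 2 × 3 = 6.
Actual frame index = 5535 − 6 = 5529.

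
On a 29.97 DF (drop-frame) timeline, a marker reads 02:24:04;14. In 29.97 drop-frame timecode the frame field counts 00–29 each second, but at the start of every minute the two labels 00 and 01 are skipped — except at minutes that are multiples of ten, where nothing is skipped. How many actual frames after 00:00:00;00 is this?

259074

As if non-drop at 30 labels/s: (2 × 3600 + 24 × 60 + 4) × 30 + 14 = 259334.
Minute boundaries passed: 144; those not divisible by 10: 144 − 14 = 130; dropped labels = 2 × 130 = 260.
Actual frame index = 259334 − 260 = 259074.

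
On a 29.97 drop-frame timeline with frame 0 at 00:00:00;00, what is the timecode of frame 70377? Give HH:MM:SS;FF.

Ten DF minutes hold 17982 frames, so frame 70377 lies in block 3 (frames 53946–71927) with 16431 frames into that block.
The block's first minute is 1800 frames and the rest 1798 each; 16431 frames reaches minute 9, so 3 × 18 + 9 × 2 = 72 labels have been skipped so far.
Adding those back, label number 70377 + 72 = 70449 at 30 labels/s is 2348 s + 9 f = 0 h 39 min 8 s frame 9, i.e. 00:39:08;09.

00:39:08;09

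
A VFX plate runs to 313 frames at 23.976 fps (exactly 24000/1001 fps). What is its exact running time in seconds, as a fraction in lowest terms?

313313/24000 seconds

Running time = 313 ÷ (24000/1001) = 313 × 1001/24000 = 313313/24000 s.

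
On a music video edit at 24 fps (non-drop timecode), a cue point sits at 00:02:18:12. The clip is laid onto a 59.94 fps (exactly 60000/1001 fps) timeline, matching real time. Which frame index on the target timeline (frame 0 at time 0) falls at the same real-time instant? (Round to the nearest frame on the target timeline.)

frame 8302

Source frame index: (0×3600 + 2×60 + 18) × 24 + 12 = 3324.
Real time: 3324 / (24) = 277/2 s.
Target frame: (277/2) × (60000/1001) = 8310000/1001 ≈ 8301.698 → 8302.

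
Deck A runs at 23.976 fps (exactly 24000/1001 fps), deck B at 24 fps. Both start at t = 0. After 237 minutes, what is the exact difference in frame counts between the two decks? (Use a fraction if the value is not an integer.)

341280/1001 frames

237 min = 14220 s.
A emits 24000/1001 × 14220 = 341280000/1001 frames; B emits 24 × 14220 = 341280.
Difference = 341280/1001 frames (≈ 340.9391); B is ahead of A.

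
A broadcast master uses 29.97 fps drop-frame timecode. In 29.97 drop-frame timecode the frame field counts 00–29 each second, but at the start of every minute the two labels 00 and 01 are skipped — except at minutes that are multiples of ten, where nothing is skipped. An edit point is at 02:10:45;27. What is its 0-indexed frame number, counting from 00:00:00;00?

235143

Complete 10-minute blocks: 13, each 17982 frames → 233766.
Remaining 0 whole minutes in the current block: 0 frames.
Within the current minute: 45 × 30 + 27 = 1377. Total = 233766 + 0 + 1377 = 235143.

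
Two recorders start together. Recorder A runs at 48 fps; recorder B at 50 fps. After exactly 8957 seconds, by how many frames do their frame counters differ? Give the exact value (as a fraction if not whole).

A emits 48 × 8957 = 429936 frames; B emits 50 × 8957 = 447850.
Difference = 17914 frames; B is ahead of A.

17914 frames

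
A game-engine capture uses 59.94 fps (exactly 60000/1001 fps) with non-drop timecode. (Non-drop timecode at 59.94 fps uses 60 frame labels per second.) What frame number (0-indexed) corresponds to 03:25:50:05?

frame 741005

Total seconds to the label: (3 × 3600 + 25 × 60 + 50) = 12350.
Frame index = 12350 × 60 + 5 = 741005.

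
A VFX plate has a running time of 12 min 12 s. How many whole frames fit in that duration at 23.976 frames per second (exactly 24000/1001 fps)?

17550 frames

12 min 12 s = 732 s.
Frames = 732 × 24000/1001 = 17568000/1001 ≈ 17550.4496.
Complete frames: 17550.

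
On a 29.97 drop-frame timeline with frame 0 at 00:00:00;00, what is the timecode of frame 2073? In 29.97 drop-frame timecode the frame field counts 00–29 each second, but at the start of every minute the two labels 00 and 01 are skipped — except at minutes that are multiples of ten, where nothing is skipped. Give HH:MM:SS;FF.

00:01:09;05

Each 10-minute DF block holds 10 × 60 × 30 − 9 × 2 = 17982 frames. 2073 ÷ 17982 → 0 full blocks, remainder 2073.
Within the partial block the first minute is 1800 frames and each further minute 1798, so 1 further minute boundary passed. Total skipped labels = 18 × 0 + 2 × 1 = 2.
Non-drop label index = 2073 + 2 = 2075; at 30 labels/s that is 00:01:09:05, i.e. DF 00:01:09;05.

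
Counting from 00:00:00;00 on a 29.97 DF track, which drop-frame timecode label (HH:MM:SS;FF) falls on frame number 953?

00:00:31;23

Each 10-minute DF block holds 10 × 60 × 30 − 9 × 2 = 17982 frames. 953 ÷ 17982 → 0 full blocks, remainder 953.
Within the partial block the first minute is 1800 frames and each further minute 1798, so 0 further minute boundaries passed. Total skipped labels = 18 × 0 + 2 × 0 = 0.
Non-drop label index = 953 + 0 = 953; at 30 labels/s that is 00:00:31:23, i.e. DF 00:00:31;23.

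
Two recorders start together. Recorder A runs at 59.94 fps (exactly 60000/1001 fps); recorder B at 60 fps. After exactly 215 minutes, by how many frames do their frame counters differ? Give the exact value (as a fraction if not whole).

774000/1001 frames

215 min = 12900 s.
A emits 60000/1001 × 12900 = 774000000/1001 frames; B emits 60 × 12900 = 774000.
Difference = 774000/1001 frames (≈ 773.2268); B is ahead of A.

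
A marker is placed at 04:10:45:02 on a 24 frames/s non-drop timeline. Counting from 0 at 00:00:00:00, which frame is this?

frame 361082

Total seconds to the label: (4 × 3600 + 10 × 60 + 45) = 15045.
Frame index = 15045 × 24 + 2 = 361082.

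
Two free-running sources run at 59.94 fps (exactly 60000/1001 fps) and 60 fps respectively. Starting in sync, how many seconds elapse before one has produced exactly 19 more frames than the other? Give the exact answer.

19019/60 seconds

The gap grows by |60 − 60000/1001| = 60/1001 frames per second.
Time for a 19-frame gap: 19 ÷ (60/1001) = 19019/60 s.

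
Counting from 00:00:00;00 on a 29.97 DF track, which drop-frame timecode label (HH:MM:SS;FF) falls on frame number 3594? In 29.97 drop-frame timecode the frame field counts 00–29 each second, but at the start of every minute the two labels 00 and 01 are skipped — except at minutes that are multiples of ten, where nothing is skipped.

Each 10-minute DF block holds 10 × 60 × 30 − 9 × 2 = 17982 frames. 3594 ÷ 17982 → 0 full blocks, remainder 3594.
Within the partial block the first minute is 1800 frames and each further minute 1798, so 1 further minute boundary passed. Total skipped labels = 18 × 0 + 2 × 1 = 2.
Non-drop label index = 3594 + 2 = 3596; at 30 labels/s that is 00:01:59:26, i.e. DF 00:01:59;26.

00:01:59;26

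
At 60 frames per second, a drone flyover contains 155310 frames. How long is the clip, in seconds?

2588.5 seconds

Running time = 155310 / (60) = 2588.5 s.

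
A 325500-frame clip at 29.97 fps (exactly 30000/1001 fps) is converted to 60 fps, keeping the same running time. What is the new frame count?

Target frames = source frames × (target rate / source rate) = 325500 × (60)/(30000/1001) = 325500 × 1001/500 = 651651.

651651 frames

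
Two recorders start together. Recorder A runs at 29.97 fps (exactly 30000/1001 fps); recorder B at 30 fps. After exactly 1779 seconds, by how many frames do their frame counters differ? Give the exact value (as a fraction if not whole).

A emits 30000/1001 × 1779 = 53370000/1001 frames; B emits 30 × 1779 = 53370.
Difference = 53370/1001 frames (≈ 53.3167); B is ahead of A.

53370/1001 frames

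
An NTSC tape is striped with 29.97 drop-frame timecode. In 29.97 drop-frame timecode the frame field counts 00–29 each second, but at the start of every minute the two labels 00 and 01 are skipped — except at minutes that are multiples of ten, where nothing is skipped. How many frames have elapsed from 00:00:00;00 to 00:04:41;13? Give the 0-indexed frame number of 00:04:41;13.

Complete 10-minute blocks: 0, each 17982 frames → 0.
Remaining 4 whole minutes in the current block: 1800 + 3 × 1798 = 7194 frames.
Within the current minute: 41 × 30 + 13 − 2 = 1241 (labels ;00/;01 skipped at this minute). Total = 0 + 7194 + 1241 = 8435.

8435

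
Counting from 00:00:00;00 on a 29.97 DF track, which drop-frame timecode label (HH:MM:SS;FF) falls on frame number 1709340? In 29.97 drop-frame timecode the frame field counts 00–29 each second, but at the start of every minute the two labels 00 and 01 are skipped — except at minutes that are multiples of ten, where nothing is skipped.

Ten DF minutes hold 17982 frames, so frame 1709340 lies in block 95 (frames 1708290–1726271) with 1050 frames into that block.
The block's first minute is 1800 frames and the rest 1798 each; 1050 frames reaches minute 0, so 95 × 18 + 0 × 2 = 1710 labels have been skipped so far.
Adding those back, label number 1709340 + 1710 = 1711050 at 30 labels/s is 57035 s + 0 f = 15 h 50 min 35 s frame 0, i.e. 15:50:35;00.

15:50:35;00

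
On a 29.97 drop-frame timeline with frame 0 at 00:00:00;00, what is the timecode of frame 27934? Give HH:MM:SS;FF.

Each 10-minute DF block holds 10 × 60 × 30 − 9 × 2 = 17982 frames. 27934 ÷ 17982 → 1 full block, remainder 9952.
Within the partial block the first minute is 1800 frames and each further minute 1798, so 5 further minute boundaries passed. Total skipped labels = 18 × 1 + 2 × 5 = 28.
Non-drop label index = 27934 + 28 = 27962; at 30 labels/s that is 00:15:32:02, i.e. DF 00:15:32;02.

00:15:32;02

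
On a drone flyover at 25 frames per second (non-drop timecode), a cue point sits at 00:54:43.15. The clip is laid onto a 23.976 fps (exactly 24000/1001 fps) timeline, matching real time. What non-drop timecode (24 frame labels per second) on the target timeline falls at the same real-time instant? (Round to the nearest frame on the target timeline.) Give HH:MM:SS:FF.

00:54:40:08

Source frame index: (0×3600 + 54×60 + 43) × 25 + 15 = 82090.
Real time: 82090 / (25) = 16418/5 s.
Target frame: (16418/5) × (24000/1001) = 78806400/1001 ≈ 78727.672 → 78728.
At 24 labels/s: frame 78728 → 00:54:40:08.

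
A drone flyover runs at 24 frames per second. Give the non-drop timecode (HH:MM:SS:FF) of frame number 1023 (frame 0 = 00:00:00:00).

1023 ÷ 24 = 42 full seconds, remainder 15 frames.
42 s = 0 h 0 min 42 s.
Timecode: 00:00:42:15.

00:00:42:15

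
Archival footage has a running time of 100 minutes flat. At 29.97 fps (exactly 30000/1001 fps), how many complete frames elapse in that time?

179820 frames

100 min = 6000 s.
Frames = 6000 × 30000/1001 = 180000000/1001 ≈ 179820.1798.
Complete frames: 179820.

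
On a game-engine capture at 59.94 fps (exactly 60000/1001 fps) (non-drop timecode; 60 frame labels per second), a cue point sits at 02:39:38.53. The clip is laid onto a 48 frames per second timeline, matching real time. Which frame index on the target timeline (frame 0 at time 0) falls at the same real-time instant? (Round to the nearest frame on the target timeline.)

Source frame index: (2×3600 + 39×60 + 38) × 60 + 53 = 574733.
Real time: 574733 / (60000/1001) = 575307733/60000 s.
Target frame: (575307733/60000) × (48) = 575307733/1250 ≈ 460246.186 → 460246.

frame 460246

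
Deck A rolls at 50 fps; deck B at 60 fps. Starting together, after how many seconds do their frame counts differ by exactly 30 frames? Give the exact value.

3 seconds

The gap grows by |60 − 50| = 10 frames per second.
Time for a 30-frame gap: 30 ÷ (10) = 3 s.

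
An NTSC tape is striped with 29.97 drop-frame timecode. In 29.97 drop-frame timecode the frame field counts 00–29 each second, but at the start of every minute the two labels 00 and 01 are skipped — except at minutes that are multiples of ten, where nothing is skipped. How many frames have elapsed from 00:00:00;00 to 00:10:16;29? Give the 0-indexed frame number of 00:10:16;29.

18491

Complete 10-minute blocks: 1, each 17982 frames → 17982.
Remaining 0 whole minutes in the current block: 0 frames.
Within the current minute: 16 × 30 + 29 = 509. Total = 17982 + 0 + 509 = 18491.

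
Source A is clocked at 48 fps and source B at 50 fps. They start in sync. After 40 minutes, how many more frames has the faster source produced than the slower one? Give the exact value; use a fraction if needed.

4800 frames

40 min = 2400 s.
A emits 48 × 2400 = 115200 frames; B emits 50 × 2400 = 120000.
Difference = 4800 frames; B is ahead of A.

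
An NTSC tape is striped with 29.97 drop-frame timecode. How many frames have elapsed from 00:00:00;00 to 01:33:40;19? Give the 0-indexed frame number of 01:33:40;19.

168451

As if non-drop at 30 labels/s: (1 × 3600 + 33 × 60 + 40) × 30 + 19 = 168619.
Minute boundaries passed: 93; those not divisible by 10: 93 − 9 = 84; dropped labels = 2 × 84 = 168.
Actual frame index = 168619 − 168 = 168451.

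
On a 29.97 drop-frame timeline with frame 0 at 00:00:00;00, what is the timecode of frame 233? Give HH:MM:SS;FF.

00:00:07;23

Each 10-minute DF block holds 10 × 60 × 30 − 9 × 2 = 17982 frames. 233 ÷ 17982 → 0 full blocks, remainder 233.
Within the partial block the first minute is 1800 frames and each further minute 1798, so 0 further minute boundaries passed. Total skipped labels = 18 × 0 + 2 × 0 = 0.
Non-drop label index = 233 + 0 = 233; at 30 labels/s that is 00:00:07:23, i.e. DF 00:00:07;23.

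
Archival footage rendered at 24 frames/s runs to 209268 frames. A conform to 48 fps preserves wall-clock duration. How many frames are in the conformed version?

Target frames = source frames × (target rate / source rate) = 209268 × (48)/(24) = 209268 × 2 = 418536.

418536 frames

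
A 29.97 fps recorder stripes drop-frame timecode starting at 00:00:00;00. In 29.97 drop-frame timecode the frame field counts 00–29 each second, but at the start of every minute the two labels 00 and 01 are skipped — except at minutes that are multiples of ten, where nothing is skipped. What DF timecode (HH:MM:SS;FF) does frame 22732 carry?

00:12:38;14

Each 10-minute DF block holds 10 × 60 × 30 − 9 × 2 = 17982 frames. 22732 ÷ 17982 → 1 full block, remainder 4750.
Within the partial block the first minute is 1800 frames and each further minute 1798, so 2 further minute boundaries passed. Total skipped labels = 18 × 1 + 2 × 2 = 22.
Non-drop label index = 22732 + 22 = 22754; at 30 labels/s that is 00:12:38:14, i.e. DF 00:12:38;14.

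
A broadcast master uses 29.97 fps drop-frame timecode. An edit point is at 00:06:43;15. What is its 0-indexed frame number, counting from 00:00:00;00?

12093

As if non-drop at 30 labels/s: (0 × 3600 + 6 × 60 + 43) × 30 + 15 = 12105.
Minute boundaries passed: 6; those not divisible by 10: 6 − 0 = 6; dropped labels = 2 × 6 = 12.
Actual frame index = 12105 − 12 = 12093.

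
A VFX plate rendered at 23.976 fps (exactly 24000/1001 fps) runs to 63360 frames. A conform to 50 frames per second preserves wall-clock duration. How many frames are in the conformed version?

132132 frames

Target frames = source frames × (target rate / source rate) = 63360 × (50)/(24000/1001) = 63360 × 1001/480 = 132132.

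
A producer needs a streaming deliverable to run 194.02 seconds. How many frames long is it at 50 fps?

Frames = 194.02 × 50 = 9701.

9701 frames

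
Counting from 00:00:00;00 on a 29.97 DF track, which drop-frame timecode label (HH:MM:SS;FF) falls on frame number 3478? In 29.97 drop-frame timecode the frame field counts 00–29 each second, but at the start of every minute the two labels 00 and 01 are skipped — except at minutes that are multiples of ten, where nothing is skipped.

Ten DF minutes hold 17982 frames, so frame 3478 lies in block 0 (frames 0–17981) with 3478 frames into that block.
The block's first minute is 1800 frames and the rest 1798 each; 3478 frames reaches minute 1, so 0 × 18 + 1 × 2 = 2 labels have been skipped so far.
Adding those back, label number 3478 + 2 = 3480 at 30 labels/s is 116 s + 0 f = 0 h 1 min 56 s frame 0, i.e. 00:01:56;00.

00:01:56;00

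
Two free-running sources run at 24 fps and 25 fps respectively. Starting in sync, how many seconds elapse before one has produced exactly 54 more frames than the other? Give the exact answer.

The gap grows by |25 − 24| = 1 frame per second.
Time for a 54-frame gap: 54 ÷ (1) = 54 s.

54 seconds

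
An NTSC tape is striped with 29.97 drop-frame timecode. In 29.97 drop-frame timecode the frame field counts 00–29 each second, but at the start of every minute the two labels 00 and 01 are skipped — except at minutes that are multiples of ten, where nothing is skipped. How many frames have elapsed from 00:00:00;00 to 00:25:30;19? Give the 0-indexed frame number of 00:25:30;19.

45873

Complete 10-minute blocks: 2, each 17982 frames → 35964.
Remaining 5 whole minutes in the current block: 1800 + 4 × 1798 = 8992 frames.
Within the current minute: 30 × 30 + 19 − 2 = 917 (labels ;00/;01 skipped at this minute). Total = 35964 + 8992 + 917 = 45873.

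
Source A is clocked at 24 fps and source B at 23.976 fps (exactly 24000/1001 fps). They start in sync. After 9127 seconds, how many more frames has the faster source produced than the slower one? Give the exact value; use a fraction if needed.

219048/1001 frames

A emits 24 × 9127 = 219048 frames; B emits 24000/1001 × 9127 = 219048000/1001.
Difference = 219048/1001 frames (≈ 218.8292); B is behind A.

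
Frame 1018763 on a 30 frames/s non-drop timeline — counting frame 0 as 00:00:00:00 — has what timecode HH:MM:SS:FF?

09:25:58:23

1018763 ÷ 30 = 33958 full seconds, remainder 23 frames.
33958 s = 9 h 25 min 58 s.
Timecode: 09:25:58:23.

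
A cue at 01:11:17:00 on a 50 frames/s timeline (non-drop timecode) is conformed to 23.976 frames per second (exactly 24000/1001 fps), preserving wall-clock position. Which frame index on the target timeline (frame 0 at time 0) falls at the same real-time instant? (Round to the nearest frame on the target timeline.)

frame 102545

Source frame index: (1×3600 + 11×60 + 17) × 50 + 0 = 213850.
Real time: 213850 / (50) = 4277 s.
Target frame: (4277) × (24000/1001) = 1128000/11 ≈ 102545.455 → 102545.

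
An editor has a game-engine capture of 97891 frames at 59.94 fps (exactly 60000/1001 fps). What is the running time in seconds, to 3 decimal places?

1633.148 seconds

Running time = 97891 × 1001/60000 = 97988891/60000 s ≈ 1633.148 s.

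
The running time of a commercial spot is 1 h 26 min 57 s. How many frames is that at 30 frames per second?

1 h 26 min 57 s = 5217 s.
Frames = 5217 × 30 = 156510.

156510 frames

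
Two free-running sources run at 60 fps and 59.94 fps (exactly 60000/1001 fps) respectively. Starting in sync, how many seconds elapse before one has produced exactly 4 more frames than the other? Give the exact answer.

1001/15 seconds

The gap grows by |60000/1001 − 60| = 60/1001 frames per second.
Time for a 4-frame gap: 4 ÷ (60/1001) = 1001/15 s.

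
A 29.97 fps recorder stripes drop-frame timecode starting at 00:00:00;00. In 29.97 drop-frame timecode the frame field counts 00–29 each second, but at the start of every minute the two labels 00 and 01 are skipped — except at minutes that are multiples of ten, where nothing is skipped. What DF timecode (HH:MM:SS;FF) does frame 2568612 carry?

Each 10-minute DF block holds 10 × 60 × 30 − 9 × 2 = 17982 frames. 2568612 ÷ 17982 → 142 full blocks, remainder 15168.
Within the partial block the first minute is 1800 frames and each further minute 1798, so 8 further minute boundaries passed. Total skipped labels = 18 × 142 + 2 × 8 = 2572.
Non-drop label index = 2568612 + 2572 = 2571184; at 30 labels/s that is 23:48:26:04, i.e. DF 23:48:26;04.

23:48:26;04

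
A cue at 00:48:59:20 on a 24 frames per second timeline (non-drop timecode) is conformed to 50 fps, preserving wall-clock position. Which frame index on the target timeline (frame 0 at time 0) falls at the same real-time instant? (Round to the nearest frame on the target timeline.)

frame 146992

Source frame index: (0×3600 + 48×60 + 59) × 24 + 20 = 70556.
Real time: 70556 / (24) = 17639/6 s.
Target frame: (17639/6) × (50) = 440975/3 ≈ 146991.667 → 146992.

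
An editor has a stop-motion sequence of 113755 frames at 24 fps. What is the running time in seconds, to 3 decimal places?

4739.792 seconds

Running time = 113755 × 1/24 = 113755/24 s ≈ 4739.792 s.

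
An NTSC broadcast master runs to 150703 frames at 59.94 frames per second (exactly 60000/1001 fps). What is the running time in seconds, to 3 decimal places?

Running time = 150703 × 1001/60000 = 150853703/60000 s ≈ 2514.228 s.

2514.228 seconds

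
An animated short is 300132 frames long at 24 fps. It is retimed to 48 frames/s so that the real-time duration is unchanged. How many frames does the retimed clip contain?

Target frames = source frames × (target rate / source rate) = 300132 × (48)/(24) = 300132 × 2 = 600264.

600264 frames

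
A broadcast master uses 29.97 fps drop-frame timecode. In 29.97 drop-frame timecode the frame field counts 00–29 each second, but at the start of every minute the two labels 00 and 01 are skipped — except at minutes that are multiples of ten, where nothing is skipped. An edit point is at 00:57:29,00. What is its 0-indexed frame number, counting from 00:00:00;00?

As if non-drop at 30 labels/s: (0 × 3600 + 57 × 60 + 29) × 30 + 0 = 103470.
Minute boundaries passed: 57; those not divisible by 10: 57 − 5 = 52; dropped labels = 2 × 52 = 104.
Actual frame index = 103470 − 104 = 103366.

103366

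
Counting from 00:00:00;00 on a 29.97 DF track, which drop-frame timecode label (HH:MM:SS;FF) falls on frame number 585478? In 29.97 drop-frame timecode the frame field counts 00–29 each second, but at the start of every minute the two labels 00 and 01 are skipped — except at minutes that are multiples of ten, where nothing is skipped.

Ten DF minutes hold 17982 frames, so frame 585478 lies in block 32 (frames 575424–593405) with 10054 frames into that block.
The block's first minute is 1800 frames and the rest 1798 each; 10054 frames reaches minute 5, so 32 × 18 + 5 × 2 = 586 labels have been skipped so far.
Adding those back, label number 585478 + 586 = 586064 at 30 labels/s is 19535 s + 14 f = 5 h 25 min 35 s frame 14, i.e. 05:25:35;14.

05:25:35;14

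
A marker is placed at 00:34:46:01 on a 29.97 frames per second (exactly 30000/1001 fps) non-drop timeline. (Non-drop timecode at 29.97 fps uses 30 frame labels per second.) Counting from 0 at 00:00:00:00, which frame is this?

62581

Total seconds to the label: (0 × 3600 + 34 × 60 + 46) = 2086.
Frame index = 2086 × 30 + 1 = 62581.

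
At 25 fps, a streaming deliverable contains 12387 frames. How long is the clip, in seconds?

Running time = 12387 / (25) = 495.48 s.

495.48 seconds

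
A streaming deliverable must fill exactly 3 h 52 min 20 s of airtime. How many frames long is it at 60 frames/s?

836400 frames

3 h 52 min 20 s = 13940 s.
Frames = 13940 × 60 = 836400.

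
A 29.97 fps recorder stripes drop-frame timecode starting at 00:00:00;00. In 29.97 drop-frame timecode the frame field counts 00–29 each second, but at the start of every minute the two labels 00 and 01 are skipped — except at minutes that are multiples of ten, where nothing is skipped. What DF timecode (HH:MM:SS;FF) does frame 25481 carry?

Each 10-minute DF block holds 10 × 60 × 30 − 9 × 2 = 17982 frames. 25481 ÷ 17982 → 1 full block, remainder 7499.
Within the partial block the first minute is 1800 frames and each further minute 1798, so 4 further minute boundaries passed. Total skipped labels = 18 × 1 + 2 × 4 = 26.
Non-drop label index = 25481 + 26 = 25507; at 30 labels/s that is 00:14:10:07, i.e. DF 00:14:10;07.

00:14:10;07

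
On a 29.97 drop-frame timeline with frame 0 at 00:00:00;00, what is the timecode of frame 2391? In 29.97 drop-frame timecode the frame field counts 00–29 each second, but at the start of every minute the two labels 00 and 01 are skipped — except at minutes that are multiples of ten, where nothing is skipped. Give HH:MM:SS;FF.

00:01:19;23

Each 10-minute DF block holds 10 × 60 × 30 − 9 × 2 = 17982 frames. 2391 ÷ 17982 → 0 full blocks, remainder 2391.
Within the partial block the first minute is 1800 frames and each further minute 1798, so 1 further minute boundary passed. Total skipped labels = 18 × 0 + 2 × 1 = 2.
Non-drop label index = 2391 + 2 = 2393; at 30 labels/s that is 00:01:19:23, i.e. DF 00:01:19;23.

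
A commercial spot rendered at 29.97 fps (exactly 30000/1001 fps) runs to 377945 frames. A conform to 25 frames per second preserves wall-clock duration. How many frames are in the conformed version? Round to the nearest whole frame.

Frames at target rate = 377945 × (25) / (30000/1001) = 75664589/240 ≈ 315269.121.
Nearest whole frame: 315269.

315269 frames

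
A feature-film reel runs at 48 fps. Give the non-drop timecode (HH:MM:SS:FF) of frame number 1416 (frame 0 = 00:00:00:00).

00:00:29:24

1416 ÷ 48 = 29 full seconds, remainder 24 frames.
29 s = 0 h 0 min 29 s.
Timecode: 00:00:29:24.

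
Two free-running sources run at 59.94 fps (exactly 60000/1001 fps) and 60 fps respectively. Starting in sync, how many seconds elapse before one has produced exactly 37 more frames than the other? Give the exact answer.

37037/60 seconds

The gap grows by |60 − 60000/1001| = 60/1001 frames per second.
Time for a 37-frame gap: 37 ÷ (60/1001) = 37037/60 s.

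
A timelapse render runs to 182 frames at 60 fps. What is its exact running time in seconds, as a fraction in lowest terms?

Running time = 182 ÷ (60) = 182 × 1/60 = 91/30 s.

91/30 seconds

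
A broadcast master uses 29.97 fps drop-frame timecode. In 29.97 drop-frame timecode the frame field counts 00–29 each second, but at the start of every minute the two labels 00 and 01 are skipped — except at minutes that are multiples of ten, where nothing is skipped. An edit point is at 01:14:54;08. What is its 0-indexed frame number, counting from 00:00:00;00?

134694

Complete 10-minute blocks: 7, each 17982 frames → 125874.
Remaining 4 whole minutes in the current block: 1800 + 3 × 1798 = 7194 frames.
Within the current minute: 54 × 30 + 8 − 2 = 1626 (labels ;00/;01 skipped at this minute). Total = 125874 + 7194 + 1626 = 134694.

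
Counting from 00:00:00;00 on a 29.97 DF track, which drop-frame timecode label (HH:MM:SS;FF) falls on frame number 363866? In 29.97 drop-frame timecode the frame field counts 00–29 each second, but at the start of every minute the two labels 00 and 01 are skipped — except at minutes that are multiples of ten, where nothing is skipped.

Ten DF minutes hold 17982 frames, so frame 363866 lies in block 20 (frames 359640–377621) with 4226 frames into that block.
The block's first minute is 1800 frames and the rest 1798 each; 4226 frames reaches minute 2, so 20 × 18 + 2 × 2 = 364 labels have been skipped so far.
Adding those back, label number 363866 + 364 = 364230 at 30 labels/s is 12141 s + 0 f = 3 h 22 min 21 s frame 0, i.e. 03:22:21;00.

03:22:21;00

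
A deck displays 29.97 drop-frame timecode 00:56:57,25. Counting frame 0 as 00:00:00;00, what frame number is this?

102433

As if non-drop at 30 labels/s: (0 × 3600 + 56 × 60 + 57) × 30 + 25 = 102535.
Minute boundaries passed: 56; those not divisible by 10: 56 − 5 = 51; dropped labels = 2 × 51 = 102.
Actual frame index = 102535 − 102 = 102433.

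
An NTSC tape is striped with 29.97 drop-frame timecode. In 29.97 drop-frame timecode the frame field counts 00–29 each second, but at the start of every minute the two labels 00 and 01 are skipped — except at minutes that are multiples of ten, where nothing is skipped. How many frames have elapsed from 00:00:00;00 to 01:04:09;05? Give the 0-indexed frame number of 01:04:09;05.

115359

Complete 10-minute blocks: 6, each 17982 frames → 107892.
Remaining 4 whole minutes in the current block: 1800 + 3 × 1798 = 7194 frames.
Within the current minute: 9 × 30 + 5 − 2 = 273 (labels ;00/;01 skipped at this minute). Total = 107892 + 7194 + 273 = 115359.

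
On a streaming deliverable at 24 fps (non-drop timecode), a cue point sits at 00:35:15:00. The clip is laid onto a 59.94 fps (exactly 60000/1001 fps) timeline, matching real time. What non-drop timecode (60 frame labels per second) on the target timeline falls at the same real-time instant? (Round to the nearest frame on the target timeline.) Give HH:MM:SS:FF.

00:35:12:53

Source frame index: (0×3600 + 35×60 + 15) × 24 + 0 = 50760.
Real time: 50760 / (24) = 2115 s.
Target frame: (2115) × (60000/1001) = 126900000/1001 ≈ 126773.227 → 126773.
At 60 labels/s: frame 126773 → 00:35:12:53.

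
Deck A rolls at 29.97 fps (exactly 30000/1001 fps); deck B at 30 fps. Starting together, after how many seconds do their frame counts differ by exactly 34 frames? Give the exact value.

The gap grows by |30 − 30000/1001| = 30/1001 frames per second.
Time for a 34-frame gap: 34 ÷ (30/1001) = 17017/15 s.

17017/15 seconds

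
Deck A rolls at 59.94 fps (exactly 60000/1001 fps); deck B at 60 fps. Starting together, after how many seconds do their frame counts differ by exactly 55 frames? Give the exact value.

11011/12 seconds

The gap grows by |60 − 60000/1001| = 60/1001 frames per second.
Time for a 55-frame gap: 55 ÷ (60/1001) = 11011/12 s.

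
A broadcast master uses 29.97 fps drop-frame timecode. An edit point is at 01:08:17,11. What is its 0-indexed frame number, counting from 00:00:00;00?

As if non-drop at 30 labels/s: (1 × 3600 + 8 × 60 + 17) × 30 + 11 = 122921.
Minute boundaries passed: 68; those not divisible by 10: 68 − 6 = 62; dropped labels = 2 × 62 = 124.
Actual frame index = 122921 − 124 = 122797.

122797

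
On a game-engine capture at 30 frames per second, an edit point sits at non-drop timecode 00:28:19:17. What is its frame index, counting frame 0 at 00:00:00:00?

frame 50987

Total seconds to the label: (0 × 3600 + 28 × 60 + 19) = 1699.
Frame index = 1699 × 30 + 17 = 50987.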